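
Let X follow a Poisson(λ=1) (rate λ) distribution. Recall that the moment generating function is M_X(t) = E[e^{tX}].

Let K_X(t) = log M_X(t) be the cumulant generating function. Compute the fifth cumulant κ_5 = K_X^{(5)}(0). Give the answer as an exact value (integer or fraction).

κ_5 = D^5[K](0) = 1

M_X(t) = e^(e^(t) - 1)
K_X(t) = log M_X(t) = e^(t) - 1
D^5[K](t) = e^(t)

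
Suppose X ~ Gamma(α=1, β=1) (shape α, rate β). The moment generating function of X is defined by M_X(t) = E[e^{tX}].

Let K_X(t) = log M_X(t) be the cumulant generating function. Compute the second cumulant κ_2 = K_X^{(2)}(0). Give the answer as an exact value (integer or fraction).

M_X(t) = 1/(1 - t)
K_X(t) = log M_X(t) = -log(1 - t)
D^2[K](t) = 1/(t^2 - 2*t + 1)

κ_2 = D^2[K](0) = 1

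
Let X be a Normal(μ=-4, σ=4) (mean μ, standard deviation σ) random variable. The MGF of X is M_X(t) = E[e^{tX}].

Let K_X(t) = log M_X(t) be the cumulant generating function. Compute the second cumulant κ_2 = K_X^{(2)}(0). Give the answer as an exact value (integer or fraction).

κ_2 = K^(2)(0) = 16

M_X(t) = e^(8*t^2 - 4*t)
K_X(t) = log M_X(t) = 8*t^2 - 4*t
K^(2)(t) = 16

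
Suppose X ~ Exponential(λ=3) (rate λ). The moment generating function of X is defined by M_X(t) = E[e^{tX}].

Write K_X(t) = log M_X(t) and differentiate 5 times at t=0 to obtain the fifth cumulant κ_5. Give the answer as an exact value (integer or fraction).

M_X(t) = 3/(3 - t)
K_X(t) = log M_X(t) = -log(3 - t) + log(3)
D^5[K](t) = -24/(t^5 - 15*t^4 + 90*t^3 - 270*t^2 + 405*t - 243)

κ_5 = D^5[K](0) = 8/81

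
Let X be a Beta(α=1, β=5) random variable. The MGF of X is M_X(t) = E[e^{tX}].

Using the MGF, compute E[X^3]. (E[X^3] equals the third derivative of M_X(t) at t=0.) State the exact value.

M_X(t) = ₁F₁(1; 6; t)
M′(t) = ₁F₁(2; 7; t)/6
M′′(t) = ₁F₁(3; 8; t)/21
M′′′(t) = ₁F₁(4; 9; t)/56

E[X^3] = M′′′(0) = 1/56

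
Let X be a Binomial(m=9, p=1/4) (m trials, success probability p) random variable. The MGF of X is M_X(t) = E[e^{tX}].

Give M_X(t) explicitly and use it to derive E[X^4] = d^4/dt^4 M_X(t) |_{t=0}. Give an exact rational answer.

E[X^4] = d^4M/dt^4 |_{t=0} = 1485/16

M_X(t) = (e^(t)/4 + 3/4)^9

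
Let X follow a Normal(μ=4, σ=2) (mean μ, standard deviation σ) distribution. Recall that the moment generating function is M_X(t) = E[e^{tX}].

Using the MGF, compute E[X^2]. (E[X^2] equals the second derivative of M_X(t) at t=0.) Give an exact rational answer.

E[X^2] = M^(2)(0) = 20

M_X(t) = e^(2*t^2 + 4*t)
M^(2)(t) = 16*t^2*e^(4*t)*e^(2*t^2) + 32*t*e^(4*t)*e^(2*t^2) + 20*e^(4*t)*e^(2*t^2)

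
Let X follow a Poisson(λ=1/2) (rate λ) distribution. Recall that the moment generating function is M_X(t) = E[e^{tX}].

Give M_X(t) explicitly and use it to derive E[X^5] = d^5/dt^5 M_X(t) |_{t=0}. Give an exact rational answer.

E[X^5] = d^5M/dt^5 |_{t=0} = 257/32

M_X(t) = e^(e^(t)/2 - 1/2)
dM/dt = e^(-1/2)*e^(t)*e^(e^(t)/2)/2
d^2M/dt^2 = (e^(2*t)*e^(e^(t)/2) + 2*e^(t)*e^(e^(t)/2))*e^(-1/2)/4
d^3M/dt^3 = (e^(3*t)*e^(e^(t)/2) + 6*e^(2*t)*e^(e^(t)/2) + 4*e^(t)*e^(e^(t)/2))*e^(-1/2)/8
d^4M/dt^4 = (e^(4*t)*e^(e^(t)/2) + 12*e^(3*t)*e^(e^(t)/2) + 28*e^(2*t)*e^(e^(t)/2) + 8*e^(t)*e^(e^(t)/2))*e^(-1/2)/16
d^5M/dt^5 = (e^(5*t)*e^(e^(t)/2) + 20*e^(4*t)*e^(e^(t)/2) + 100*e^(3*t)*e^(e^(t)/2) + 120*e^(2*t)*e^(e^(t)/2) + 16*e^(t)*e^(e^(t)/2))*e^(-1/2)/32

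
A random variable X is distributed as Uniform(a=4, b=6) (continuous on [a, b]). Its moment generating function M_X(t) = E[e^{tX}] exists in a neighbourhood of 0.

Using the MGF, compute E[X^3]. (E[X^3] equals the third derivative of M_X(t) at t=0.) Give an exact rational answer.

E[X^3] = M′′′(0) = 130

M_X(t) = (e^(6*t) - e^(4*t))/(2*t)
M′(t) = (6*t*e^(6*t) - 4*t*e^(4*t) - e^(6*t) + e^(4*t))/(2*t^2)
M′′(t) = (18*t^2*e^(6*t) - 8*t^2*e^(4*t) - 6*t*e^(6*t) + 4*t*e^(4*t) + e^(6*t) - e^(4*t))/t^3
M′′′(t) = (108*t^3*e^(6*t) - 32*t^3*e^(4*t) - 54*t^2*e^(6*t) + 24*t^2*e^(4*t) + 18*t*e^(6*t) - 12*t*e^(4*t) - 3*e^(6*t) + 3*e^(4*t))/t^4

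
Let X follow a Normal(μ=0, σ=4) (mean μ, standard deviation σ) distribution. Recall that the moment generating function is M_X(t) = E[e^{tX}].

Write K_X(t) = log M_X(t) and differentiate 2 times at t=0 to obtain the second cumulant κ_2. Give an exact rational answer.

M_X(t) = e^(8*t^2)
K_X(t) = log M_X(t) = 8*t^2
dK/dt = 16*t
d^2K/dt^2 = 16

κ_2 = d^2K/dt^2 |_{t=0} = 16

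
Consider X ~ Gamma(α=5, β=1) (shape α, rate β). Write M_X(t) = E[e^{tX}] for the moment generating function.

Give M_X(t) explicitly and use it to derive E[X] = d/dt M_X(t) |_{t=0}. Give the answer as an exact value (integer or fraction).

M_X(t) = (1 - t)^(-5)
M^(1)(t) = 5/(t^6 - 6*t^5 + 15*t^4 - 20*t^3 + 15*t^2 - 6*t + 1)

E[X] = M^(1)(0) = 5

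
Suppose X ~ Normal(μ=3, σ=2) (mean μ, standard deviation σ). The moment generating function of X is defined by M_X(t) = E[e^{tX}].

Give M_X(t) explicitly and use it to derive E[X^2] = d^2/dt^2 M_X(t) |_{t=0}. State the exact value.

E[X^2] = M^(2)(0) = 13

M_X(t) = e^(2*t^2 + 3*t)
M^(2)(t) = 16*t^2*e^(3*t)*e^(2*t^2) + 24*t*e^(3*t)*e^(2*t^2) + 13*e^(3*t)*e^(2*t^2)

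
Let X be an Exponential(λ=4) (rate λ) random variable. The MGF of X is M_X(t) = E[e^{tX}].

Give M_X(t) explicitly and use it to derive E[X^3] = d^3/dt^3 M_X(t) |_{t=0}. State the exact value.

M_X(t) = 4/(4 - t)
dM/dt = 4/(t^2 - 8*t + 16)
d^2M/dt^2 = -8/(t^3 - 12*t^2 + 48*t - 64)
d^3M/dt^3 = 24/(t^4 - 16*t^3 + 96*t^2 - 256*t + 256)

E[X^3] = d^3M/dt^3 |_{t=0} = 3/32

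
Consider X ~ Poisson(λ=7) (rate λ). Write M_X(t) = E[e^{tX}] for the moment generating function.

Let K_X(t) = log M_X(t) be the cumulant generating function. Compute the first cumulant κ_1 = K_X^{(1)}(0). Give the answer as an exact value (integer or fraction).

κ_1 = K′(0) = 7

M_X(t) = e^(7*e^(t) - 7)
K_X(t) = log M_X(t) = 7*e^(t) - 7
K′(t) = 7*e^(t)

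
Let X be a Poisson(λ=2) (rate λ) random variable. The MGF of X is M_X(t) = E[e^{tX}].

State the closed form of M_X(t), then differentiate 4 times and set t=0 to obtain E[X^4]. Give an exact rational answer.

M_X(t) = e^(2*e^(t) - 2)
M′(t) = 2*e^(-2)*e^(t)*e^(2*e^(t))
M′′(t) = (4*e^(2*t)*e^(2*e^(t)) + 2*e^(t)*e^(2*e^(t)))*e^(-2)
M′′′(t) = (8*e^(3*t)*e^(2*e^(t)) + 12*e^(2*t)*e^(2*e^(t)) + 2*e^(t)*e^(2*e^(t)))*e^(-2)
M′′′′(t) = (16*e^(4*t)*e^(2*e^(t)) + 48*e^(3*t)*e^(2*e^(t)) + 28*e^(2*t)*e^(2*e^(t)) + 2*e^(t)*e^(2*e^(t)))*e^(-2)

E[X^4] = M′′′′(0) = 94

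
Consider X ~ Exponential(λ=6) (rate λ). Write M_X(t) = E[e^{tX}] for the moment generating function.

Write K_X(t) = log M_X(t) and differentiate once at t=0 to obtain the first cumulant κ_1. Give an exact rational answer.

κ_1 = D[K](0) = 1/6

M_X(t) = 6/(6 - t)
K_X(t) = log M_X(t) = -log(6 - t) + log(6)
D[K](t) = -1/(t - 6)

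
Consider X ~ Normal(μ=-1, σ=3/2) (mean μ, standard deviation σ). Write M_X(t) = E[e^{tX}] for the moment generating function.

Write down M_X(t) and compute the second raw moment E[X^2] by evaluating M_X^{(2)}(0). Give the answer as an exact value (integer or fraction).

E[X^2] = d^2M/dt^2 |_{t=0} = 13/4

M_X(t) = e^(9*t^2/8 - t)
dM/dt = 9*t*e^(-t)*e^(9*t^2/8)/4 - e^(-t)*e^(9*t^2/8)
d^2M/dt^2 = (81*t^2*e^(9*t^2/8) - 72*t*e^(9*t^2/8) + 52*e^(9*t^2/8))*e^(-t)/16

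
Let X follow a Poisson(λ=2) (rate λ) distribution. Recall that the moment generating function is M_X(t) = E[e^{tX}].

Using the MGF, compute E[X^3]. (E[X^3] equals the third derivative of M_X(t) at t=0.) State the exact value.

E[X^3] = D^3[M](0) = 22

M_X(t) = e^(2*e^(t) - 2)
D^3[M](t) = (8*e^(3*t)*e^(2*e^(t)) + 12*e^(2*t)*e^(2*e^(t)) + 2*e^(t)*e^(2*e^(t)))*e^(-2)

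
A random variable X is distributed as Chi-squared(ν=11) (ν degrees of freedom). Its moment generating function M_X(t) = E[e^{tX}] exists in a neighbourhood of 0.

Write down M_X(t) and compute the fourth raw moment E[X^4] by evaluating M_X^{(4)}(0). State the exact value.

E[X^4] = d^4M/dt^4 |_{t=0} = 36465

M_X(t) = (1 - 2*t)^(-11/2)
dM/dt = 11/(64*t^6*√(1 - 2*t) - 192*t^5*√(1 - 2*t) + 240*t^4*√(1 - 2*t) - 160*t^3*√(1 - 2*t) + 60*t^2*√(1 - 2*t) - 12*t*√(1 - 2*t) + √(1 - 2*t))
d^2M/dt^2 = -143/(128*t^7*√(1 - 2*t) - 448*t^6*√(1 - 2*t) + 672*t^5*√(1 - 2*t) - 560*t^4*√(1 - 2*t) + 280*t^3*√(1 - 2*t) - 84*t^2*√(1 - 2*t) + 14*t*√(1 - 2*t) - √(1 - 2*t))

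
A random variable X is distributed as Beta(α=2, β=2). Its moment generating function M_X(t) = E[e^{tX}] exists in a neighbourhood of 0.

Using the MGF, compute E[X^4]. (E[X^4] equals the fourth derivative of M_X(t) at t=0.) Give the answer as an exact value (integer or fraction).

M_X(t) = ₁F₁(2; 4; t)
M′(t) = ₁F₁(3; 5; t)/2
M′′(t) = 3*₁F₁(4; 6; t)/10
M′′′(t) = ₁F₁(5; 7; t)/5
M′′′′(t) = ₁F₁(6; 8; t)/7

E[X^4] = M′′′′(0) = 1/7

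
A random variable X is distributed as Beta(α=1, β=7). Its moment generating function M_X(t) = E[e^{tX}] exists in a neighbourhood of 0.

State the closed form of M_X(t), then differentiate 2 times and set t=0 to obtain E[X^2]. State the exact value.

M_X(t) = ₁F₁(1; 8; t)
D^2[M](t) = ₁F₁(3; 10; t)/36

E[X^2] = D^2[M](0) = 1/36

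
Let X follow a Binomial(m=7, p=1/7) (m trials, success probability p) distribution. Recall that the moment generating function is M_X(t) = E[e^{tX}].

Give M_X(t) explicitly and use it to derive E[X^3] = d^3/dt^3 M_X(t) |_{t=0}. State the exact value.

M_X(t) = (e^(t)/7 + 6/7)^7
M′(t) = e^(7*t)/117649 + 36*e^(6*t)/117649 + 540*e^(5*t)/117649 + 4320*e^(4*t)/117649 + 19440*e^(3*t)/117649 + 46656*e^(2*t)/117649 + 46656*e^(t)/117649
M′′(t) = e^(7*t)/16807 + 216*e^(6*t)/117649 + 2700*e^(5*t)/117649 + 17280*e^(4*t)/117649 + 58320*e^(3*t)/117649 + 93312*e^(2*t)/117649 + 46656*e^(t)/117649
M′′′(t) = e^(7*t)/2401 + 1296*e^(6*t)/117649 + 13500*e^(5*t)/117649 + 69120*e^(4*t)/117649 + 174960*e^(3*t)/117649 + 186624*e^(2*t)/117649 + 46656*e^(t)/117649

E[X^3] = M′′′(0) = 205/49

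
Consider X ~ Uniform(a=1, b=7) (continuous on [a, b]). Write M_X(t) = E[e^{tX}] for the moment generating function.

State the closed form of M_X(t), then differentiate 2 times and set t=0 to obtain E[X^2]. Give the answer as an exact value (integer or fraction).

E[X^2] = M′′(0) = 19

M_X(t) = (e^(7*t) - e^(t))/(6*t)
M′(t) = (7*t*e^(7*t) - t*e^(t) - e^(7*t) + e^(t))/(6*t^2)
M′′(t) = (49*t^2*e^(7*t) - t^2*e^(t) - 14*t*e^(7*t) + 2*t*e^(t) + 2*e^(7*t) - 2*e^(t))/(6*t^3)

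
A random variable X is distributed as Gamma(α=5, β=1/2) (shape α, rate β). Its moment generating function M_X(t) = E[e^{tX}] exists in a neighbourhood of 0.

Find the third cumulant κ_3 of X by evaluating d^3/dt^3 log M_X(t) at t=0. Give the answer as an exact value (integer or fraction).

κ_3 = K^(3)(0) = 80

M_X(t) = 1/(32*(1/2 - t)^5)
K_X(t) = log M_X(t) = -5*log(1/2 - t) - 5*log(2)
K^(3)(t) = -80/(8*t^3 - 12*t^2 + 6*t - 1)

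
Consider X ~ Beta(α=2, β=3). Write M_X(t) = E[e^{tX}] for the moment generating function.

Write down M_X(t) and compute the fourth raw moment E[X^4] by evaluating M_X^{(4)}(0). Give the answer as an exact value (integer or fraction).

E[X^4] = M′′′′(0) = 1/14

M_X(t) = ₁F₁(2; 5; t)
M′(t) = 2*₁F₁(3; 6; t)/5
M′′(t) = ₁F₁(4; 7; t)/5
M′′′(t) = 4*₁F₁(5; 8; t)/35
M′′′′(t) = ₁F₁(6; 9; t)/14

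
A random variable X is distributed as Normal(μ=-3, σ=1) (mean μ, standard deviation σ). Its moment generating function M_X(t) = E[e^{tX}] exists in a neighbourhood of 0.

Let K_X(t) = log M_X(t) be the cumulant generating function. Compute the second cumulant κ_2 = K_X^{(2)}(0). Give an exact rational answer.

M_X(t) = e^(t^2/2 - 3*t)
K_X(t) = log M_X(t) = t^2/2 - 3*t
D^2[K](t) = 1

κ_2 = D^2[K](0) = 1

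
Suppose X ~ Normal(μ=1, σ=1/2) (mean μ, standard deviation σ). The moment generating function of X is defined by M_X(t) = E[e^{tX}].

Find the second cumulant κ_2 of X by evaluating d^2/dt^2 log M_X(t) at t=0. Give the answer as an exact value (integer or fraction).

κ_2 = D^2[K](0) = 1/4

M_X(t) = e^(t^2/8 + t)
K_X(t) = log M_X(t) = t^2/8 + t
D^2[K](t) = 1/4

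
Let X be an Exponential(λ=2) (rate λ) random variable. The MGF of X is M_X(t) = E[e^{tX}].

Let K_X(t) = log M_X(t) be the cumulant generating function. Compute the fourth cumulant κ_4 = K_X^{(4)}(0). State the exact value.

M_X(t) = 2/(2 - t)
K_X(t) = log M_X(t) = -log(2 - t) + log(2)
K^(4)(t) = 6/(t^4 - 8*t^3 + 24*t^2 - 32*t + 16)

κ_4 = K^(4)(0) = 3/8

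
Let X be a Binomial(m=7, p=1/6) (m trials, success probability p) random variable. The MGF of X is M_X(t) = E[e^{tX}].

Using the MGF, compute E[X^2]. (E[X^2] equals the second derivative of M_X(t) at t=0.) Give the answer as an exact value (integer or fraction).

E[X^2] = D^2[M](0) = 7/3

M_X(t) = (e^(t)/6 + 5/6)^7
D^2[M](t) = 49*e^(7*t)/279936 + 35*e^(6*t)/7776 + 4375*e^(5*t)/93312 + 4375*e^(4*t)/17496 + 21875*e^(3*t)/31104 + 21875*e^(2*t)/23328 + 109375*e^(t)/279936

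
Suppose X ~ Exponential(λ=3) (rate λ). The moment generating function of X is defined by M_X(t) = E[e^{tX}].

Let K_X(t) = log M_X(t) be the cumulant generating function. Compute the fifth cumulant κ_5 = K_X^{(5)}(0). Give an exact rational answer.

M_X(t) = 3/(3 - t)
K_X(t) = log M_X(t) = -log(3 - t) + log(3)
dK/dt = -1/(t - 3)
d^2K/dt^2 = 1/(t^2 - 6*t + 9)
d^3K/dt^3 = -2/(t^3 - 9*t^2 + 27*t - 27)
d^4K/dt^4 = 6/(t^4 - 12*t^3 + 54*t^2 - 108*t + 81)
d^5K/dt^5 = -24/(t^5 - 15*t^4 + 90*t^3 - 270*t^2 + 405*t - 243)

κ_5 = d^5K/dt^5 |_{t=0} = 8/81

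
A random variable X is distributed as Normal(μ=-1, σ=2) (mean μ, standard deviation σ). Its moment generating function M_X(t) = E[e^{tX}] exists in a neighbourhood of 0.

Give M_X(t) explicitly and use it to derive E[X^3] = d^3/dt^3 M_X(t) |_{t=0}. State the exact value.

M_X(t) = e^(2*t^2 - t)
M′(t) = 4*t*e^(-t)*e^(2*t^2) - e^(-t)*e^(2*t^2)
M′′(t) = (16*t^2*e^(2*t^2) - 8*t*e^(2*t^2) + 5*e^(2*t^2))*e^(-t)
M′′′(t) = (64*t^3*e^(2*t^2) - 48*t^2*e^(2*t^2) + 60*t*e^(2*t^2) - 13*e^(2*t^2))*e^(-t)

E[X^3] = M′′′(0) = -13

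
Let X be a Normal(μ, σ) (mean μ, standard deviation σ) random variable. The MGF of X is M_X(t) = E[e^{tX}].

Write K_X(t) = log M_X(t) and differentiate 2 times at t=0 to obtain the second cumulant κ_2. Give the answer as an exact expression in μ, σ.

κ_2 = K′′(0) = σ^2

M_X(t) = e^(μ*t + σ^2*t^2/2)
K_X(t) = log M_X(t) = μ*t + σ^2*t^2/2
K′(t) = μ + σ^2*t
K′′(t) = σ^2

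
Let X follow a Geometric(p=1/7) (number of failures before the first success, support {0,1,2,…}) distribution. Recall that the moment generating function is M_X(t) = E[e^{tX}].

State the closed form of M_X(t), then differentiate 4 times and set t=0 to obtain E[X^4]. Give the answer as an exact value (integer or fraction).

M_X(t) = 1/(7*(1 - 6*e^(t)/7))
dM/dt = 6*e^(t)/(36*e^(2*t) - 84*e^(t) + 49)
d^2M/dt^2 = (-36*e^(2*t) - 42*e^(t))/(216*e^(3*t) - 756*e^(2*t) + 882*e^(t) - 343)
d^3M/dt^3 = (216*e^(3*t) + 1008*e^(2*t) + 294*e^(t))/(1296*e^(4*t) - 6048*e^(3*t) + 10584*e^(2*t) - 8232*e^(t) + 2401)
d^4M/dt^4 = (-1296*e^(4*t) - 16632*e^(3*t) - 19404*e^(2*t) - 2058*e^(t))/(7776*e^(5*t) - 45360*e^(4*t) + 105840*e^(3*t) - 123480*e^(2*t) + 72030*e^(t) - 16807)

E[X^4] = d^4M/dt^4 |_{t=0} = 39390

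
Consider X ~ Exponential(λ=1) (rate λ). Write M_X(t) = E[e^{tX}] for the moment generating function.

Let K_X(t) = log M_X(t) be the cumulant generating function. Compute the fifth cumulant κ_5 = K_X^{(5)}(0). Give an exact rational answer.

M_X(t) = 1/(1 - t)
K_X(t) = log M_X(t) = -log(1 - t)
K′(t) = -1/(t - 1)
K′′(t) = 1/(t^2 - 2*t + 1)
K′′′(t) = -2/(t^3 - 3*t^2 + 3*t - 1)
K′′′′(t) = 6/(t^4 - 4*t^3 + 6*t^2 - 4*t + 1)
K′′′′′(t) = -24/(t^5 - 5*t^4 + 10*t^3 - 10*t^2 + 5*t - 1)

κ_5 = K′′′′′(0) = 24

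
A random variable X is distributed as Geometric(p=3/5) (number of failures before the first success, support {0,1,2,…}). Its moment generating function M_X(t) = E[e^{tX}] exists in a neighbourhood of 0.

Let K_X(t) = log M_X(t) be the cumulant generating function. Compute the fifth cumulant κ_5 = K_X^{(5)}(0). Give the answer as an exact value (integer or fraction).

κ_5 = d^5K/dt^5 |_{t=0} = 3010/81

M_X(t) = 3/(5*(1 - 2*e^(t)/5))
K_X(t) = log M_X(t) = -log(1 - 2*e^(t)/5) - log(5) + log(3)
dK/dt = -2*e^(t)/(2*e^(t) - 5)
d^2K/dt^2 = 10*e^(t)/(4*e^(2*t) - 20*e^(t) + 25)
d^3K/dt^3 = (-20*e^(2*t) - 50*e^(t))/(8*e^(3*t) - 60*e^(2*t) + 150*e^(t) - 125)
d^4K/dt^4 = (40*e^(3*t) + 400*e^(2*t) + 250*e^(t))/(16*e^(4*t) - 160*e^(3*t) + 600*e^(2*t) - 1000*e^(t) + 625)
d^5K/dt^5 = (-80*e^(4*t) - 2200*e^(3*t) - 5500*e^(2*t) - 1250*e^(t))/(32*e^(5*t) - 400*e^(4*t) + 2000*e^(3*t) - 5000*e^(2*t) + 6250*e^(t) - 3125)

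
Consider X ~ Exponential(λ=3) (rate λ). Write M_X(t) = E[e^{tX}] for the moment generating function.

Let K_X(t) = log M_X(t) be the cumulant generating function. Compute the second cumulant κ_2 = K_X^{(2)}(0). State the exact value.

M_X(t) = 3/(3 - t)
K_X(t) = log M_X(t) = -log(3 - t) + log(3)
dK/dt = -1/(t - 3)
d^2K/dt^2 = 1/(t^2 - 6*t + 9)

κ_2 = d^2K/dt^2 |_{t=0} = 1/9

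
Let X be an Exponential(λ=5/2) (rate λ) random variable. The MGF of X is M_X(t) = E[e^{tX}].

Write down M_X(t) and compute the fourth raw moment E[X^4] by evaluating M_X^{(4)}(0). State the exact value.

M_X(t) = 5/(2*(5/2 - t))
D^4[M](t) = -1920/(32*t^5 - 400*t^4 + 2000*t^3 - 5000*t^2 + 6250*t - 3125)

E[X^4] = D^4[M](0) = 384/625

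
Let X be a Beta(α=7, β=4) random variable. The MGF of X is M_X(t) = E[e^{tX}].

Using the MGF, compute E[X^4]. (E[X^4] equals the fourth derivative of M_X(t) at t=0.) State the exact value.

E[X^4] = M′′′′(0) = 30/143

M_X(t) = ₁F₁(7; 11; t)
M′(t) = 7*₁F₁(8; 12; t)/11
M′′(t) = 14*₁F₁(9; 13; t)/33
M′′′(t) = 42*₁F₁(10; 14; t)/143
M′′′′(t) = 30*₁F₁(11; 15; t)/143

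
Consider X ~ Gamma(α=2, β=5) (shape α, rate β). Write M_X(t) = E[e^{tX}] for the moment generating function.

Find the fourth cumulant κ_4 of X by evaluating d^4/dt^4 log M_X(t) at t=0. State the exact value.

M_X(t) = 25/(5 - t)^2
K_X(t) = log M_X(t) = -2*log(5 - t) + 2*log(5)
K′(t) = -2/(t - 5)
K′′(t) = 2/(t^2 - 10*t + 25)
K′′′(t) = -4/(t^3 - 15*t^2 + 75*t - 125)
K′′′′(t) = 12/(t^4 - 20*t^3 + 150*t^2 - 500*t + 625)

κ_4 = K′′′′(0) = 12/625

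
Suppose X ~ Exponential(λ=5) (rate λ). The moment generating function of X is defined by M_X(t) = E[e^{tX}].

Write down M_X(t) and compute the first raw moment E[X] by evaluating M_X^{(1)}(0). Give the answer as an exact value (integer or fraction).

M_X(t) = 5/(5 - t)
dM/dt = 5/(t^2 - 10*t + 25)

E[X] = dM/dt |_{t=0} = 1/5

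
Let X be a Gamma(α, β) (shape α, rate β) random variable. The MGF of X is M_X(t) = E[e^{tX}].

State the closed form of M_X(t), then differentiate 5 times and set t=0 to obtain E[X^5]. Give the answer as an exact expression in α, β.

M_X(t) = (β/(β - t))^α
dM/dt = -α*β^α*(1/(β - t))^α/(-β + t)
d^2M/dt^2 = (α^2*β^α*(1/(β - t))^α + α*β^α*(1/(β - t))^α)/(β^2 - 2*β*t + t^2)
d^3M/dt^3 = (-α^3*β^α*(1/(β - t))^α - 3*α^2*β^α*(1/(β - t))^α - 2*α*β^α*(1/(β - t))^α)/(-β^3 + 3*β^2*t - 3*β*t^2 + t^3)
d^4M/dt^4 = (α^4*β^α*(1/(β - t))^α + 6*α^3*β^α*(1/(β - t))^α + 11*α^2*β^α*(1/(β - t))^α + 6*α*β^α*(1/(β - t))^α)/(β^4 - 4*β^3*t + 6*β^2*t^2 - 4*β*t^3 + t^4)

E[X^5] = d^5M/dt^5 |_{t=0} = α*(α^4 + 10*α^3 + 35*α^2 + 50*α + 24)/β^5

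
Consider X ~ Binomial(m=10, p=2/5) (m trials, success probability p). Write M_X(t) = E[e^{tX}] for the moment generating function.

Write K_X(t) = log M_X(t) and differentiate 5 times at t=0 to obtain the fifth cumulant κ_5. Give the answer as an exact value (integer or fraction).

κ_5 = K′′′′′(0) = -564/625

M_X(t) = (2*e^(t)/5 + 3/5)^10
K_X(t) = log M_X(t) = 10*log(2*e^(t)/5 + 3/5)
K′(t) = 20*e^(t)/(2*e^(t) + 3)
K′′(t) = 60*e^(t)/(4*e^(2*t) + 12*e^(t) + 9)
K′′′(t) = (-120*e^(2*t) + 180*e^(t))/(8*e^(3*t) + 36*e^(2*t) + 54*e^(t) + 27)
K′′′′(t) = (240*e^(3*t) - 1440*e^(2*t) + 540*e^(t))/(16*e^(4*t) + 96*e^(3*t) + 216*e^(2*t) + 216*e^(t) + 81)
K′′′′′(t) = (-480*e^(4*t) + 7920*e^(3*t) - 11880*e^(2*t) + 1620*e^(t))/(32*e^(5*t) + 240*e^(4*t) + 720*e^(3*t) + 1080*e^(2*t) + 810*e^(t) + 243)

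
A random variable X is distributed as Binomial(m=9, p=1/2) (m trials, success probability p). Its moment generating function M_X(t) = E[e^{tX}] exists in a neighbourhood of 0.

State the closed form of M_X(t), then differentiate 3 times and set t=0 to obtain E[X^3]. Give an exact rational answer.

M_X(t) = (e^(t)/2 + 1/2)^9
D^3[M](t) = 729*e^(9*t)/512 + 9*e^(8*t) + 3087*e^(7*t)/128 + 567*e^(6*t)/16 + 7875*e^(5*t)/256 + 63*e^(4*t)/4 + 567*e^(3*t)/128 + 9*e^(2*t)/16 + 9*e^(t)/512

E[X^3] = D^3[M](0) = 243/2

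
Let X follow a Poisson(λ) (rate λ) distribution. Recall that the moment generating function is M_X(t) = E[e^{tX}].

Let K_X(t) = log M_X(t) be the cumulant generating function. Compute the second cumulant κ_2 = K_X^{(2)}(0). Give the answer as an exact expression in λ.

M_X(t) = e^(λ*(e^(t) - 1))
K_X(t) = log M_X(t) = λ*(e^(t) - 1)
dK/dt = λ*e^(t)
d^2K/dt^2 = λ*e^(t)

κ_2 = d^2K/dt^2 |_{t=0} = λ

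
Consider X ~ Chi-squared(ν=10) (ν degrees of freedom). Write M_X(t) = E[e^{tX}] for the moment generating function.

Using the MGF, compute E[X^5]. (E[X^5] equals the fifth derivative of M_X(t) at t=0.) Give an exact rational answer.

E[X^5] = d^5M/dt^5 |_{t=0} = 483840

M_X(t) = (1 - 2*t)^(-5)
dM/dt = 10/(64*t^6 - 192*t^5 + 240*t^4 - 160*t^3 + 60*t^2 - 12*t + 1)
d^2M/dt^2 = -120/(128*t^7 - 448*t^6 + 672*t^5 - 560*t^4 + 280*t^3 - 84*t^2 + 14*t - 1)
d^3M/dt^3 = 1680/(256*t^8 - 1024*t^7 + 1792*t^6 - 1792*t^5 + 1120*t^4 - 448*t^3 + 112*t^2 - 16*t + 1)
d^4M/dt^4 = -26880/(512*t^9 - 2304*t^8 + 4608*t^7 - 5376*t^6 + 4032*t^5 - 2016*t^4 + 672*t^3 - 144*t^2 + 18*t - 1)
d^5M/dt^5 = 483840/(1024*t^10 - 5120*t^9 + 11520*t^8 - 15360*t^7 + 13440*t^6 - 8064*t^5 + 3360*t^4 - 960*t^3 + 180*t^2 - 20*t + 1)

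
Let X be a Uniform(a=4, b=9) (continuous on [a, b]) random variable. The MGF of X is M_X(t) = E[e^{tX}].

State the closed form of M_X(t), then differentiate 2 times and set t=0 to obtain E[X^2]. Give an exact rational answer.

M_X(t) = (e^(9*t) - e^(4*t))/(5*t)
D^2[M](t) = (81*t^2*e^(9*t) - 16*t^2*e^(4*t) - 18*t*e^(9*t) + 8*t*e^(4*t) + 2*e^(9*t) - 2*e^(4*t))/(5*t^3)

E[X^2] = D^2[M](0) = 133/3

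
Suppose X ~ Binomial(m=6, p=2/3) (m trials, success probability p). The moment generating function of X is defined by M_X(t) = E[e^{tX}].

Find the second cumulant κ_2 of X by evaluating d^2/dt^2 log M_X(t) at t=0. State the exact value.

κ_2 = d^2K/dt^2 |_{t=0} = 4/3

M_X(t) = (2*e^(t)/3 + 1/3)^6
K_X(t) = log M_X(t) = 6*log(2*e^(t)/3 + 1/3)
dK/dt = 12*e^(t)/(2*e^(t) + 1)
d^2K/dt^2 = 12*e^(t)/(4*e^(2*t) + 4*e^(t) + 1)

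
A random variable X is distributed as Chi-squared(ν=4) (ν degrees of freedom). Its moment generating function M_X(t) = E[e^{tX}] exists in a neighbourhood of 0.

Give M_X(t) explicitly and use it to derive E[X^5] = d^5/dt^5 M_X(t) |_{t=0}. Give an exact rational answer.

M_X(t) = (1 - 2*t)^(-2)
M′(t) = -4/(8*t^3 - 12*t^2 + 6*t - 1)
M′′(t) = 24/(16*t^4 - 32*t^3 + 24*t^2 - 8*t + 1)
M′′′(t) = -192/(32*t^5 - 80*t^4 + 80*t^3 - 40*t^2 + 10*t - 1)
M′′′′(t) = 1920/(64*t^6 - 192*t^5 + 240*t^4 - 160*t^3 + 60*t^2 - 12*t + 1)
M′′′′′(t) = -23040/(128*t^7 - 448*t^6 + 672*t^5 - 560*t^4 + 280*t^3 - 84*t^2 + 14*t - 1)

E[X^5] = M′′′′′(0) = 23040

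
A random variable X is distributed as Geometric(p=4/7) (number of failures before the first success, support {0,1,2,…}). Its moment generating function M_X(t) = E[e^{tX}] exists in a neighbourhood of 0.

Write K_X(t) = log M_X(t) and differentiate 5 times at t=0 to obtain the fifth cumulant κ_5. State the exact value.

M_X(t) = 4/(7*(1 - 3*e^(t)/7))
K_X(t) = log M_X(t) = -log(1 - 3*e^(t)/7) - log(7) + 2*log(2)
K^(5)(t) = (-567*e^(4*t) - 14553*e^(3*t) - 33957*e^(2*t) - 7203*e^(t))/(243*e^(5*t) - 2835*e^(4*t) + 13230*e^(3*t) - 30870*e^(2*t) + 36015*e^(t) - 16807)

κ_5 = K^(5)(0) = 7035/128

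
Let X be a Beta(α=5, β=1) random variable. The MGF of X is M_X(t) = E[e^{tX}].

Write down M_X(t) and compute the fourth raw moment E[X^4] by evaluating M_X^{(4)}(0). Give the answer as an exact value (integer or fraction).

E[X^4] = d^4M/dt^4 |_{t=0} = 5/9

M_X(t) = ₁F₁(5; 6; t)
dM/dt = 5*₁F₁(6; 7; t)/6
d^2M/dt^2 = 5*₁F₁(7; 8; t)/7
d^3M/dt^3 = 5*₁F₁(8; 9; t)/8
d^4M/dt^4 = 5*₁F₁(9; 10; t)/9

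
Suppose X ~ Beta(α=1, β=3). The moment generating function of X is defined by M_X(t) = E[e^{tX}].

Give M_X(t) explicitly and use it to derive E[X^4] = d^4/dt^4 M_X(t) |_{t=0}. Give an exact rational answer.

M_X(t) = ₁F₁(1; 4; t)
M′(t) = ₁F₁(2; 5; t)/4
M′′(t) = ₁F₁(3; 6; t)/10
M′′′(t) = ₁F₁(4; 7; t)/20
M′′′′(t) = ₁F₁(5; 8; t)/35

E[X^4] = M′′′′(0) = 1/35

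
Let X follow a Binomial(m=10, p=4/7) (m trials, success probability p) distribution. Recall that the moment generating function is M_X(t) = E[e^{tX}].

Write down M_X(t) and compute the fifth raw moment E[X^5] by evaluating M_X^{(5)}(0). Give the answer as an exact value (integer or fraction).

E[X^5] = D^5[M](0) = 26462200/2401

M_X(t) = (4*e^(t)/7 + 3/7)^10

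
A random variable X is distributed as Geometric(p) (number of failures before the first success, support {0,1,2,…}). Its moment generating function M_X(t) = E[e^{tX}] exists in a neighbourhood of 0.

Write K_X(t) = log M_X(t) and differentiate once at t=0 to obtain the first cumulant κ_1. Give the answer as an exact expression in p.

κ_1 = dK/dt |_{t=0} = (1 - p)/p

M_X(t) = p/(-(1 - p)*e^(t) + 1)
K_X(t) = log M_X(t) = log(p) - log(-(1 - p)*e^(t) + 1)
dK/dt = (-p*e^(t) + e^(t))/(p*e^(t) - e^(t) + 1)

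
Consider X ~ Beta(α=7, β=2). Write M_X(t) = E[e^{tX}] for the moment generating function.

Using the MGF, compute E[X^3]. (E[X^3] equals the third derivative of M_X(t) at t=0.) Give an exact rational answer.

M_X(t) = ₁F₁(7; 9; t)
M′(t) = 7*₁F₁(8; 10; t)/9
M′′(t) = 28*₁F₁(9; 11; t)/45
M′′′(t) = 28*₁F₁(10; 12; t)/55

E[X^3] = M′′′(0) = 28/55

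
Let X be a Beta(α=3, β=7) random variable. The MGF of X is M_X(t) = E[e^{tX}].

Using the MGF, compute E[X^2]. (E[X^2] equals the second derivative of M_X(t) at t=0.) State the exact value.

M_X(t) = ₁F₁(3; 10; t)
dM/dt = 3*₁F₁(4; 11; t)/10
d^2M/dt^2 = 6*₁F₁(5; 12; t)/55

E[X^2] = d^2M/dt^2 |_{t=0} = 6/55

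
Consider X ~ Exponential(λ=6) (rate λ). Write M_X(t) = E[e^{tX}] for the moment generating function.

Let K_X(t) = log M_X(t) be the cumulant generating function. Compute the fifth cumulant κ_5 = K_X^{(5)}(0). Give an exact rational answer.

κ_5 = d^5K/dt^5 |_{t=0} = 1/324

M_X(t) = 6/(6 - t)
K_X(t) = log M_X(t) = -log(6 - t) + log(6)
dK/dt = -1/(t - 6)
d^2K/dt^2 = 1/(t^2 - 12*t + 36)
d^3K/dt^3 = -2/(t^3 - 18*t^2 + 108*t - 216)
d^4K/dt^4 = 6/(t^4 - 24*t^3 + 216*t^2 - 864*t + 1296)
d^5K/dt^5 = -24/(t^5 - 30*t^4 + 360*t^3 - 2160*t^2 + 6480*t - 7776)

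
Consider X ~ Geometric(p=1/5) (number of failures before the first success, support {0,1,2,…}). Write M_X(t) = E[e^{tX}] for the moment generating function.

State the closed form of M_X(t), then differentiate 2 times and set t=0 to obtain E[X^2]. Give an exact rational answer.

M_X(t) = 1/(5*(1 - 4*e^(t)/5))
D^2[M](t) = (-16*e^(2*t) - 20*e^(t))/(64*e^(3*t) - 240*e^(2*t) + 300*e^(t) - 125)

E[X^2] = D^2[M](0) = 36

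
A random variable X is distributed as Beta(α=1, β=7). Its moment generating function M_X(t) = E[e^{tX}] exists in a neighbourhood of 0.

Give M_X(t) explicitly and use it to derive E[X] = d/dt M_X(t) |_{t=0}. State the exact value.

M_X(t) = ₁F₁(1; 8; t)
D[M](t) = ₁F₁(2; 9; t)/8

E[X] = D[M](0) = 1/8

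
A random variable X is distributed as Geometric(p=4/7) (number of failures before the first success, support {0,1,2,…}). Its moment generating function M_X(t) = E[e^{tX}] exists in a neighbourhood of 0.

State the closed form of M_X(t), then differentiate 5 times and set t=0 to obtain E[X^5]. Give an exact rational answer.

E[X^5] = d^5M/dt^5 |_{t=0} = 23721/128

M_X(t) = 4/(7*(1 - 3*e^(t)/7))
dM/dt = 12*e^(t)/(9*e^(2*t) - 42*e^(t) + 49)
d^2M/dt^2 = (-36*e^(2*t) - 84*e^(t))/(27*e^(3*t) - 189*e^(2*t) + 441*e^(t) - 343)
d^3M/dt^3 = (108*e^(3*t) + 1008*e^(2*t) + 588*e^(t))/(81*e^(4*t) - 756*e^(3*t) + 2646*e^(2*t) - 4116*e^(t) + 2401)
d^4M/dt^4 = (-324*e^(4*t) - 8316*e^(3*t) - 19404*e^(2*t) - 4116*e^(t))/(243*e^(5*t) - 2835*e^(4*t) + 13230*e^(3*t) - 30870*e^(2*t) + 36015*e^(t) - 16807)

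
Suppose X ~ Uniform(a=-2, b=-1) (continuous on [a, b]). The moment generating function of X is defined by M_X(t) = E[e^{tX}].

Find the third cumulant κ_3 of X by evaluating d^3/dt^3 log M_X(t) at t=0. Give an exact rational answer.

M_X(t) = (e^(-t) - e^(-2*t))/t
K_X(t) = log M_X(t) = -log(t) + log(e^(-t) - e^(-2*t))
K^(3)(t) = (t^3*e^(2*t) + t^3*e^(t) - 2*e^(3*t) + 6*e^(2*t) - 6*e^(t) + 2)/(t^3*e^(3*t) - 3*t^3*e^(2*t) + 3*t^3*e^(t) - t^3)

κ_3 = K^(3)(0) = 0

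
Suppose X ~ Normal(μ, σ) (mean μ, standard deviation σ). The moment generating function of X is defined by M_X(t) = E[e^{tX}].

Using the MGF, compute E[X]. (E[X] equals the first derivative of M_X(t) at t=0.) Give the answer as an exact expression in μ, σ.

E[X] = M′(0) = μ

M_X(t) = e^(μ*t + σ^2*t^2/2)
M′(t) = μ*e^(μ*t)*e^(σ^2*t^2/2) + σ^2*t*e^(μ*t)*e^(σ^2*t^2/2)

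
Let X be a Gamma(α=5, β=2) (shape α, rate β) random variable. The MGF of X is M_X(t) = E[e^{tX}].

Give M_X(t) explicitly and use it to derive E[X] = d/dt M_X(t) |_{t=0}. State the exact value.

M_X(t) = 32/(2 - t)^5
dM/dt = 160/(t^6 - 12*t^5 + 60*t^4 - 160*t^3 + 240*t^2 - 192*t + 64)

E[X] = dM/dt |_{t=0} = 5/2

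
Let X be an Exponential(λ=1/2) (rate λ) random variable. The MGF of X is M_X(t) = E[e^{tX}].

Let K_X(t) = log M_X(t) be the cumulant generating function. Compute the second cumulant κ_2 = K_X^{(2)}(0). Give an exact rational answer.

κ_2 = K^(2)(0) = 4

M_X(t) = 1/(2*(1/2 - t))
K_X(t) = log M_X(t) = -log(1/2 - t) - log(2)
K^(2)(t) = 4/(4*t^2 - 4*t + 1)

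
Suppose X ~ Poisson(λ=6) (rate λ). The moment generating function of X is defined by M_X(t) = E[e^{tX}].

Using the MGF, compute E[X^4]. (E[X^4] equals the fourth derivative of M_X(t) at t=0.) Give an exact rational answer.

M_X(t) = e^(6*e^(t) - 6)
dM/dt = 6*e^(-6)*e^(t)*e^(6*e^(t))
d^2M/dt^2 = (36*e^(2*t)*e^(6*e^(t)) + 6*e^(t)*e^(6*e^(t)))*e^(-6)
d^3M/dt^3 = (216*e^(3*t)*e^(6*e^(t)) + 108*e^(2*t)*e^(6*e^(t)) + 6*e^(t)*e^(6*e^(t)))*e^(-6)
d^4M/dt^4 = (1296*e^(4*t)*e^(6*e^(t)) + 1296*e^(3*t)*e^(6*e^(t)) + 252*e^(2*t)*e^(6*e^(t)) + 6*e^(t)*e^(6*e^(t)))*e^(-6)

E[X^4] = d^4M/dt^4 |_{t=0} = 2850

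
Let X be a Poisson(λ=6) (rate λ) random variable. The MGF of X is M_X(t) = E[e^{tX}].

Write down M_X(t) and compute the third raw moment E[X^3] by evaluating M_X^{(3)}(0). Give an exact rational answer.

M_X(t) = e^(6*e^(t) - 6)
D^3[M](t) = (216*e^(3*t)*e^(6*e^(t)) + 108*e^(2*t)*e^(6*e^(t)) + 6*e^(t)*e^(6*e^(t)))*e^(-6)

E[X^3] = D^3[M](0) = 330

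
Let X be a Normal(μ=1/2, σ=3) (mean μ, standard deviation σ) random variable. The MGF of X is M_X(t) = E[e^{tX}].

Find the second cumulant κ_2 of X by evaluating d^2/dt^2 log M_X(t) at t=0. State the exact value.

κ_2 = K′′(0) = 9

M_X(t) = e^(9*t^2/2 + t/2)
K_X(t) = log M_X(t) = 9*t^2/2 + t/2
K′(t) = 9*t + 1/2
K′′(t) = 9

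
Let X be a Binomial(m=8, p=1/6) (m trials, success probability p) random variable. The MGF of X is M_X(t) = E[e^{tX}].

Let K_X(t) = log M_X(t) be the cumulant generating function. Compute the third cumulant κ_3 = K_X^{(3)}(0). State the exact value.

M_X(t) = (e^(t)/6 + 5/6)^8
K_X(t) = log M_X(t) = 8*log(e^(t)/6 + 5/6)
D^3[K](t) = (-40*e^(2*t) + 200*e^(t))/(e^(3*t) + 15*e^(2*t) + 75*e^(t) + 125)

κ_3 = D^3[K](0) = 20/27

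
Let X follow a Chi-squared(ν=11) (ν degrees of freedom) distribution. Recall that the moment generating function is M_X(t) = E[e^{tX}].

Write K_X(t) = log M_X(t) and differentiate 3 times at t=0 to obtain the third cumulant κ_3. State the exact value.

M_X(t) = (1 - 2*t)^(-11/2)
K_X(t) = log M_X(t) = -11*log(1 - 2*t)/2
dK/dt = -11/(2*t - 1)
d^2K/dt^2 = 22/(4*t^2 - 4*t + 1)
d^3K/dt^3 = -88/(8*t^3 - 12*t^2 + 6*t - 1)

κ_3 = d^3K/dt^3 |_{t=0} = 88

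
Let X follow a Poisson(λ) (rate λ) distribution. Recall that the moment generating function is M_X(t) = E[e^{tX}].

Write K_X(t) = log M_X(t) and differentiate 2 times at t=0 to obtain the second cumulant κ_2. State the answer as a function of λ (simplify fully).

κ_2 = K^(2)(0) = λ

M_X(t) = e^(λ*(e^(t) - 1))
K_X(t) = log M_X(t) = λ*(e^(t) - 1)
K^(2)(t) = λ*e^(t)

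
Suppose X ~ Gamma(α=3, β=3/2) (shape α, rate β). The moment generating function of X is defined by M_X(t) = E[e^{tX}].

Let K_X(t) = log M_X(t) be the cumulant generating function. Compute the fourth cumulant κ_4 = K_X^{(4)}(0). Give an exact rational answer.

κ_4 = K′′′′(0) = 32/9

M_X(t) = 27/(8*(3/2 - t)^3)
K_X(t) = log M_X(t) = -3*log(3/2 - t) - 3*log(2) + 3*log(3)
K′(t) = -6/(2*t - 3)
K′′(t) = 12/(4*t^2 - 12*t + 9)
K′′′(t) = -48/(8*t^3 - 36*t^2 + 54*t - 27)
K′′′′(t) = 288/(16*t^4 - 96*t^3 + 216*t^2 - 216*t + 81)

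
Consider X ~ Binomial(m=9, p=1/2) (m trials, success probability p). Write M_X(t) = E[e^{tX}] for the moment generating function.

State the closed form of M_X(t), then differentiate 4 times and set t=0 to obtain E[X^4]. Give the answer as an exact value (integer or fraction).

E[X^4] = d^4M/dt^4 |_{t=0} = 1395/2

M_X(t) = (e^(t)/2 + 1/2)^9
dM/dt = 9*e^(9*t)/512 + 9*e^(8*t)/64 + 63*e^(7*t)/128 + 63*e^(6*t)/64 + 315*e^(5*t)/256 + 63*e^(4*t)/64 + 63*e^(3*t)/128 + 9*e^(2*t)/64 + 9*e^(t)/512
d^2M/dt^2 = 81*e^(9*t)/512 + 9*e^(8*t)/8 + 441*e^(7*t)/128 + 189*e^(6*t)/32 + 1575*e^(5*t)/256 + 63*e^(4*t)/16 + 189*e^(3*t)/128 + 9*e^(2*t)/32 + 9*e^(t)/512
d^3M/dt^3 = 729*e^(9*t)/512 + 9*e^(8*t) + 3087*e^(7*t)/128 + 567*e^(6*t)/16 + 7875*e^(5*t)/256 + 63*e^(4*t)/4 + 567*e^(3*t)/128 + 9*e^(2*t)/16 + 9*e^(t)/512
d^4M/dt^4 = 6561*e^(9*t)/512 + 72*e^(8*t) + 21609*e^(7*t)/128 + 1701*e^(6*t)/8 + 39375*e^(5*t)/256 + 63*e^(4*t) + 1701*e^(3*t)/128 + 9*e^(2*t)/8 + 9*e^(t)/512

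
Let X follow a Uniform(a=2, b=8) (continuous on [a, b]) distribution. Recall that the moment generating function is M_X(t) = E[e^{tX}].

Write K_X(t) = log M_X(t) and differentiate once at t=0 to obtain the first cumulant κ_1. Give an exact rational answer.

κ_1 = K′(0) = 5

M_X(t) = (e^(8*t) - e^(2*t))/(6*t)
K_X(t) = log M_X(t) = -log(t) + log(e^(8*t) - e^(2*t)) - log(6)
K′(t) = (8*t*e^(6*t) - 2*t - e^(6*t) + 1)/(t*e^(6*t) - t)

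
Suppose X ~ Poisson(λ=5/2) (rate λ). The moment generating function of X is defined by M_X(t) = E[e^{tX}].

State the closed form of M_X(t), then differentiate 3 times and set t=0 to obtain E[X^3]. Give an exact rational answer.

E[X^3] = D^3[M](0) = 295/8

M_X(t) = e^(5*e^(t)/2 - 5/2)
D^3[M](t) = (125*e^(3*t)*e^(5*e^(t)/2) + 150*e^(2*t)*e^(5*e^(t)/2) + 20*e^(t)*e^(5*e^(t)/2))*e^(-5/2)/8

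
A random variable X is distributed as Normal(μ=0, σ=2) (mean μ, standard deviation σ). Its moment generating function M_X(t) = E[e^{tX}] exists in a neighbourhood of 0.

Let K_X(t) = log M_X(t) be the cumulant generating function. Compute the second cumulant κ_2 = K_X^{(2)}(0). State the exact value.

κ_2 = d^2K/dt^2 |_{t=0} = 4

M_X(t) = e^(2*t^2)
K_X(t) = log M_X(t) = 2*t^2
dK/dt = 4*t
d^2K/dt^2 = 4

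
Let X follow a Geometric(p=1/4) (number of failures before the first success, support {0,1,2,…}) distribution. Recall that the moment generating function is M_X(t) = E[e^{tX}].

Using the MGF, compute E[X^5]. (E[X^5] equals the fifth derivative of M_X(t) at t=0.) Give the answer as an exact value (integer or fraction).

M_X(t) = 1/(4*(1 - 3*e^(t)/4))

E[X^5] = D^5[M](0) = 52923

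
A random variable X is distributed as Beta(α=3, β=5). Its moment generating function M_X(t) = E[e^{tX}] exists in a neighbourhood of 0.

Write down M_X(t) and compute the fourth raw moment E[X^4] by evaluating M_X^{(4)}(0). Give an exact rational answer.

M_X(t) = ₁F₁(3; 8; t)
M′(t) = 3*₁F₁(4; 9; t)/8
M′′(t) = ₁F₁(5; 10; t)/6
M′′′(t) = ₁F₁(6; 11; t)/12
M′′′′(t) = ₁F₁(7; 12; t)/22

E[X^4] = M′′′′(0) = 1/22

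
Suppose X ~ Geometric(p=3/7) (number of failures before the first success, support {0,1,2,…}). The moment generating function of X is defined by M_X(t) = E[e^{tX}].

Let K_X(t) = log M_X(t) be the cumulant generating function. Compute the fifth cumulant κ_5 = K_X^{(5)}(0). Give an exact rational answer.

M_X(t) = 3/(7*(1 - 4*e^(t)/7))
K_X(t) = log M_X(t) = -log(1 - 4*e^(t)/7) - log(7) + log(3)
K′(t) = -4*e^(t)/(4*e^(t) - 7)
K′′(t) = 28*e^(t)/(16*e^(2*t) - 56*e^(t) + 49)
K′′′(t) = (-112*e^(2*t) - 196*e^(t))/(64*e^(3*t) - 336*e^(2*t) + 588*e^(t) - 343)
K′′′′(t) = (448*e^(3*t) + 3136*e^(2*t) + 1372*e^(t))/(256*e^(4*t) - 1792*e^(3*t) + 4704*e^(2*t) - 5488*e^(t) + 2401)
K′′′′′(t) = (-1792*e^(4*t) - 34496*e^(3*t) - 60368*e^(2*t) - 9604*e^(t))/(1024*e^(5*t) - 8960*e^(4*t) + 31360*e^(3*t) - 54880*e^(2*t) + 48020*e^(t) - 16807)

κ_5 = K′′′′′(0) = 35420/81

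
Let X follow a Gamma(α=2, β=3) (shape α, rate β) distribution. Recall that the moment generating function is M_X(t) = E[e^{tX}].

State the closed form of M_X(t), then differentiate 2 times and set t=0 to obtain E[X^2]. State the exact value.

E[X^2] = d^2M/dt^2 |_{t=0} = 2/3

M_X(t) = 9/(3 - t)^2
dM/dt = -18/(t^3 - 9*t^2 + 27*t - 27)
d^2M/dt^2 = 54/(t^4 - 12*t^3 + 54*t^2 - 108*t + 81)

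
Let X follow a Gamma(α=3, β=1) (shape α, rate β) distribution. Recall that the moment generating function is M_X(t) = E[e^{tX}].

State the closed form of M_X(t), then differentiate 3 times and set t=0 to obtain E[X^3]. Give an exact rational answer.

E[X^3] = M^(3)(0) = 60

M_X(t) = (1 - t)^(-3)
M^(3)(t) = 60/(t^6 - 6*t^5 + 15*t^4 - 20*t^3 + 15*t^2 - 6*t + 1)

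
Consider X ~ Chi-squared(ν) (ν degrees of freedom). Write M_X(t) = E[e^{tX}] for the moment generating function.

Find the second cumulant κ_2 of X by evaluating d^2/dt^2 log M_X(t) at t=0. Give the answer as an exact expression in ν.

M_X(t) = (1 - 2*t)^(-ν/2)
K_X(t) = log M_X(t) = -ν*log(1 - 2*t)/2
D^2[K](t) = 2*ν/(4*t^2 - 4*t + 1)

κ_2 = D^2[K](0) = 2*ν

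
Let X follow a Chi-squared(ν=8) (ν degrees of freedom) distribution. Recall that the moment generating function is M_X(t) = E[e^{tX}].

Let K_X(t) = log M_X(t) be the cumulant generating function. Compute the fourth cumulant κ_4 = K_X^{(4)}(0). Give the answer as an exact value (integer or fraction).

κ_4 = K′′′′(0) = 384

M_X(t) = (1 - 2*t)^(-4)
K_X(t) = log M_X(t) = -4*log(1 - 2*t)
K′(t) = -8/(2*t - 1)
K′′(t) = 16/(4*t^2 - 4*t + 1)
K′′′(t) = -64/(8*t^3 - 12*t^2 + 6*t - 1)
K′′′′(t) = 384/(16*t^4 - 32*t^3 + 24*t^2 - 8*t + 1)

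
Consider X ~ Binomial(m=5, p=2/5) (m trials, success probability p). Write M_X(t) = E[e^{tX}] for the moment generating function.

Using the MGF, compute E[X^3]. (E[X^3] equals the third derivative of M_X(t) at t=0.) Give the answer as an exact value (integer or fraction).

M_X(t) = (2*e^(t)/5 + 3/5)^5
M^(3)(t) = 32*e^(5*t)/25 + 3072*e^(4*t)/625 + 3888*e^(3*t)/625 + 1728*e^(2*t)/625 + 162*e^(t)/625

E[X^3] = M^(3)(0) = 386/25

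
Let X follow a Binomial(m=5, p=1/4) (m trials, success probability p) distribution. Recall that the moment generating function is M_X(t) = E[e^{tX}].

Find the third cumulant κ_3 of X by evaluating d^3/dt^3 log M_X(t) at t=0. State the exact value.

M_X(t) = (e^(t)/4 + 3/4)^5
K_X(t) = log M_X(t) = 5*log(e^(t)/4 + 3/4)
K′(t) = 5*e^(t)/(e^(t) + 3)
K′′(t) = 15*e^(t)/(e^(2*t) + 6*e^(t) + 9)
K′′′(t) = (-15*e^(2*t) + 45*e^(t))/(e^(3*t) + 9*e^(2*t) + 27*e^(t) + 27)

κ_3 = K′′′(0) = 15/32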